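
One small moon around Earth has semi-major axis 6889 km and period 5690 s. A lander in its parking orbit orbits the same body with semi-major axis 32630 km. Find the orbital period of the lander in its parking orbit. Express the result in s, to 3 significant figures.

Kepler's third law: T² ∝ a³, so T₂ = T₁ (a₂/a₁)^(3/2).
a₂/a₁ = 4.737, (a₂/a₁)^(3/2) = 10.31.
T₂ = 5690 × 10.31 = 58650 s.

T₂ ≈ 58700 s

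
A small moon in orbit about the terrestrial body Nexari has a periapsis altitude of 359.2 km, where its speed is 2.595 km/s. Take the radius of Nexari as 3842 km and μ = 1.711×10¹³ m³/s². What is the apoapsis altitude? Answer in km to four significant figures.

apoapsis altitude ≈ 16200 km

r_p = 3842 + 359.2 = 4201.2 km = 4.201×10⁶ m.
Specific energy ε = v²/2 − μ/r = -7.056×10⁵ J/kg, so a = −μ/(2ε) = 1.212×10⁷ m.
The apsides satisfy r_p + r_a = 2a, so the apoapsis radius is 2a − r_p = 2.005×10⁷ m = 20047 km.
Apoapsis altitude = 20047 − 3842 = 16205 km.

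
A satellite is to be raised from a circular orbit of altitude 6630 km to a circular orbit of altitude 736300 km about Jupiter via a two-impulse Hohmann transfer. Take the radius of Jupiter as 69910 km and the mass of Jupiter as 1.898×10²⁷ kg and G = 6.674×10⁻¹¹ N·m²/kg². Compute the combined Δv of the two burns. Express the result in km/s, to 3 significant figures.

Δv_total ≈ 21.6 km/s

μ = GM = 6.674×10⁻¹¹ × 1.898×10²⁷ = 1.267×10¹⁷ m³/s².
r₁ = 69910 + 6630 = 76540 km = 7.6540×10⁷ m.
r₂ = 69910 + 736300 = 806210 km = 8.0621×10⁸ m.
Transfer ellipse a_t = (r₁ + r₂)/2 = 4.414×10⁸ m.
At r₁: circular v_c1 = √(μ/r₁) = 40680 m/s; transfer-perijove v_p = √[μ(2/r₁ − 1/a_t)] = 54980 m/s.
Δv₁ = v_p − v_c1 = 14300 m/s.
At r₂: circular v_c2 = √(μ/r₂) = 12530 m/s; transfer-apojove v_a = √[μ(2/r₂ − 1/a_t)] = 5220 m/s.
Δv₂ = v_c2 − v_a = 7315 m/s.
Total Δv = Δv₁ + Δv₂ = 21620 m/s = 21.62 km/s.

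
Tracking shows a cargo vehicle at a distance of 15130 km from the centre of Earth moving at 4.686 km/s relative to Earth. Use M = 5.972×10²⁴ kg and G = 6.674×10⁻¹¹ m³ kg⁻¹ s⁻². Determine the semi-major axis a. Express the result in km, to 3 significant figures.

a ≈ 13000 km

μ = GM = 6.674×10⁻¹¹ × 5.972×10²⁴ = 3.986×10¹⁴ m³/s².
r = 1.513×10⁷ m.
Specific orbital energy ε = v²/2 − μ/r = (4686)²/2 − 3.986×10¹⁴/1.513×10⁷ = -1.536×10⁷ J/kg.
Since ε = −μ/(2a), a = −μ/(2ε) = 1.297×10⁷ m = 12971 km.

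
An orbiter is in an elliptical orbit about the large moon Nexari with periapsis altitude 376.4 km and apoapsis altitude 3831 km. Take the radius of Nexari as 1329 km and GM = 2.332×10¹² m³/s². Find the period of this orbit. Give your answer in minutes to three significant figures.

r_p = 1329 + 376.4 = 1705.4 km = 1.7054×10⁶ m.
r_a = 1329 + 3831 = 5160.0 km = 5.1600×10⁶ m.
Semi-major axis a = (r_p + r_a)/2 = (1705.4 + 5160.0)/2 = 3432.7 km = 3.433×10⁶ m.
By Kepler's third law T = 2π√(a³/μ) = 2π × 4.165×10³ = 2.617×10⁴ s.
= 436.1 minutes.

T ≈ 436 minutes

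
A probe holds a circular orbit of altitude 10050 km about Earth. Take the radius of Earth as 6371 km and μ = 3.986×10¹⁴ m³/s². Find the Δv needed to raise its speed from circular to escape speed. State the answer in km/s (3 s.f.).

r = 6371 + 10050 = 16421 km = 1.6421×10⁷ m.
Circular speed v_c = √(μ/r) = 4927 m/s.
Escape speed v_esc = √(2μ/r) = √2 × v_c = 6968 m/s.
Δv = v_esc − v_c = 2041 m/s = 2.041 km/s.

Δv ≈ 2.04 km/s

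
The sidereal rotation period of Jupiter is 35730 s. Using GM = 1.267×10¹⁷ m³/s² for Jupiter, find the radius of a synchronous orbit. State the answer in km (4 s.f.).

r_sync ≈ 1.600×10⁵ km

A synchronous orbit has period T, so by Kepler's third law a = (μT²/4π²)^(1/3).
μT²/4π² = 1.267×10¹⁷ × (3.573×10⁴)² / 39.48 = 4.097×10²⁴ m³.
a = 1.600×10⁸ m = 1.6002×10⁵ km.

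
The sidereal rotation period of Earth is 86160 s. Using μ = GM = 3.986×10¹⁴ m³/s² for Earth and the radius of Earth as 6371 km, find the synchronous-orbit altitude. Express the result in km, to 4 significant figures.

A synchronous orbit has period T, so by Kepler's third law a = (μT²/4π²)^(1/3).
μT²/4π² = 3.986×10¹⁴ × (8.616×10⁴)² / 39.48 = 7.495×10²² m³.
a = 4.216×10⁷ m = 42163 km.
Altitude h = a − R = 42163 − 6371 = 35792 km.

h_sync ≈ 35790 km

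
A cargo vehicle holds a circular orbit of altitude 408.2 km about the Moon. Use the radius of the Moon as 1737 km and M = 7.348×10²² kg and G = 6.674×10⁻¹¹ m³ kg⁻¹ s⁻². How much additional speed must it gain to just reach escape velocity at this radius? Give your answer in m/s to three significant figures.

Δv ≈ 626 m/s

μ = GM = 6.674×10⁻¹¹ × 7.348×10²² = 4.904×10¹² m³/s².
r = 1737 + 408.2 = 2145.2 km = 2.1452×10⁶ m.
Circular speed v_c = √(μ/r) = 1512 m/s.
Escape speed v_esc = √(2μ/r) = √2 × v_c = 2138 m/s.
Δv = v_esc − v_c = 626.3 m/s.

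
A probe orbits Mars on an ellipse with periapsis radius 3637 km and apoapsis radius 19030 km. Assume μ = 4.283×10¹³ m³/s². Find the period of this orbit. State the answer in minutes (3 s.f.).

T ≈ 611 minutes

Semi-major axis a = (r_p + r_a)/2 = (3637.0 + 19030)/2 = 11334 km = 1.133×10⁷ m.
By Kepler's third law T = 2π√(a³/μ) = 2π × 5.830×10³ = 3.663×10⁴ s.
= 610.5 minutes.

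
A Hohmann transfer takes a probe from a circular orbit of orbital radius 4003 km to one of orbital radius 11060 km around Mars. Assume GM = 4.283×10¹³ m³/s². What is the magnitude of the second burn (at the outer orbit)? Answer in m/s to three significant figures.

r₁ = 4003 km = 4.003×10⁶ m.
r₂ = 11060 km = 1.106×10⁷ m.
Transfer ellipse a_t = (r₁ + r₂)/2 = 7.532×10⁶ m.
At r₁: circular v_c1 = √(μ/r₁) = 3271 m/s; transfer-periapsis v_p = √[μ(2/r₁ − 1/a_t)] = 3964 m/s.
At r₂: circular v_c2 = √(μ/r₂) = 1968 m/s; transfer-apoapsis v_a = √[μ(2/r₂ − 1/a_t)] = 1435 m/s.
Δv₂ = v_c2 − v_a = 533.2 m/s.

Δv ≈ 533 m/s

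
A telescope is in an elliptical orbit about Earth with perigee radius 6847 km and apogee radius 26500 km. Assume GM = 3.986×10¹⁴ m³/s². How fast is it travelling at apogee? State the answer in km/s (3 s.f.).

v ≈ 2.49 km/s

Semi-major axis a = (r_p + r_a)/2 = 16674 km = 1.667×10⁷ m.
Vis-viva: v² = μ(2/r − 1/a) = 3.986×10¹⁴ × (7.547×10⁻⁸ − 5.998×10⁻⁸) = 6.177×10⁶ m²/s².
v = 2485 m/s = 2.485 km/s.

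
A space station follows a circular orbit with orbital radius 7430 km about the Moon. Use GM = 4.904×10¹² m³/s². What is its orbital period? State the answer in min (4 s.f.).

T ≈ 957.7 min

r = 7430 km = 7.430×10⁶ m.
Kepler's third law: T = 2π√(r³/μ) = 2π√((7.430×10⁶)³ / 4.904×10¹²).
r³/μ = 8.364×10⁷ s², so T = 2π × 9.146×10³ = 5.746×10⁴ s.
Converting: 5.746×10⁴ s ÷ 60.00 = 957.7 min.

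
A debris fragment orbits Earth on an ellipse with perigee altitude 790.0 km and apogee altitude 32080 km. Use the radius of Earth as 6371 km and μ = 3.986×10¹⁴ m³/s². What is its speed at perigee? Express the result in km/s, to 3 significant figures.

r_p = 6371 + 790.0 = 7161.0 km = 7.1610×10⁶ m.
r_a = 6371 + 32080 = 38451 km = 3.8451×10⁷ m.
Semi-major axis a = (r_p + r_a)/2 = 22806 km = 2.281×10⁷ m.
Vis-viva: v² = μ(2/r − 1/a) = 3.986×10¹⁴ × (2.793×10⁻⁷ − 4.385×10⁻⁸) = 9.385×10⁷ m²/s².
v = 9687 m/s = 9.687 km/s.

v ≈ 9.69 km/s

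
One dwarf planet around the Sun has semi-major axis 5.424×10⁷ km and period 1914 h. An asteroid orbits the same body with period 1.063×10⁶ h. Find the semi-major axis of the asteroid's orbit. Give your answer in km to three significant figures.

Kepler's third law: a³ ∝ T², so a₂ = a₁ (T₂/T₁)^(2/3).
T₂/T₁ = 555.4, (T₂/T₁)^(2/3) = 67.57.
a₂ = 5.424×10⁷ × 67.57 = 3.665×10⁹ km.

a₂ ≈ 3.66×10⁹ km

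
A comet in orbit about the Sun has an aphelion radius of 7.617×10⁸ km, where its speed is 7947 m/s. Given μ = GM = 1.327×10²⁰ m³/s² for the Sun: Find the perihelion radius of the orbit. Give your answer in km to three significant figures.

r_a = 7.617×10¹¹ m.
Specific energy ε = v²/2 − μ/r = -1.426×10⁸ J/kg, so a = −μ/(2ε) = 4.652×10¹¹ m.
The apsides satisfy r_p + r_a = 2a, so the perihelion radius is 2a − r_a = 1.686×10¹¹ m = 1.6863×10⁸ km.

perihelion radius ≈ 1.69×10⁸ km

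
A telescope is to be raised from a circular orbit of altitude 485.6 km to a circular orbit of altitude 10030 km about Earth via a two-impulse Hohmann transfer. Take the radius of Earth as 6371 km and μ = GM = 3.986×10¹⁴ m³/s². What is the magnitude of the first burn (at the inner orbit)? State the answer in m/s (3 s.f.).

r₁ = 6371 + 485.6 = 6856.6 km = 6.8566×10⁶ m.
r₂ = 6371 + 10030 = 16401 km = 1.6401×10⁷ m.
Transfer ellipse a_t = (r₁ + r₂)/2 = 1.163×10⁷ m.
At r₁: circular v_c1 = √(μ/r₁) = 7625 m/s; transfer-perigee v_p = √[μ(2/r₁ − 1/a_t)] = 9055 m/s.
Δv₁ = v_p − v_c1 = 1430 m/s.

Δv ≈ 1430 m/s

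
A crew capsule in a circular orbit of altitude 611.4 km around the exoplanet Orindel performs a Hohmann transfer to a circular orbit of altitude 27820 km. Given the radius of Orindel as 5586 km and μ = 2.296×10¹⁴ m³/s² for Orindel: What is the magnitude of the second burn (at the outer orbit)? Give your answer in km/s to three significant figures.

r₁ = 5586 + 611.4 = 6197.4 km = 6.1974×10⁶ m.
r₂ = 5586 + 27820 = 33406 km = 3.3406×10⁷ m.
Transfer ellipse a_t = (r₁ + r₂)/2 = 1.980×10⁷ m.
At r₁: circular v_c1 = √(μ/r₁) = 6087 m/s; transfer-periapsis v_p = √[μ(2/r₁ − 1/a_t)] = 7906 m/s.
At r₂: circular v_c2 = √(μ/r₂) = 2622 m/s; transfer-apoapsis v_a = √[μ(2/r₂ − 1/a_t)] = 1467 m/s.
Δv₂ = v_c2 − v_a = 1155 m/s.
= 1.155 km/s.

Δv ≈ 1.15 km/s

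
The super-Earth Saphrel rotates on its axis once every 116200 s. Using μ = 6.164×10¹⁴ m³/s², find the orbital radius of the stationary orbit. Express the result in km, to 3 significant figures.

A synchronous orbit has period T, so by Kepler's third law a = (μT²/4π²)^(1/3).
μT²/4π² = 6.164×10¹⁴ × (1.162×10⁵)² / 39.48 = 2.108×10²³ m³.
a = 5.952×10⁷ m = 59517 km.

r_sync ≈ 59500 km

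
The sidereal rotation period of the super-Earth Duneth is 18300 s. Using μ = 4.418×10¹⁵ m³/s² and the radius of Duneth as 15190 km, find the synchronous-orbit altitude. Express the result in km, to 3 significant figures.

h_sync ≈ 18300 km

A synchronous orbit has period T, so by Kepler's third law a = (μT²/4π²)^(1/3).
μT²/4π² = 4.418×10¹⁵ × (1.830×10⁴)² / 39.48 = 3.748×10²² m³.
a = 3.346×10⁷ m = 33465 km.
Altitude h = a − R = 33465 − 15190 = 18275 km.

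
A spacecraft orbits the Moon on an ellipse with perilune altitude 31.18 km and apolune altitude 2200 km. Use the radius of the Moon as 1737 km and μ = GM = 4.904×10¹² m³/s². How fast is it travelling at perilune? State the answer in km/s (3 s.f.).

v ≈ 1.96 km/s

r_p = 1737 + 31.18 = 1768.2 km = 1.7682×10⁶ m.
r_a = 1737 + 2200 = 3937.0 km = 3.9370×10⁶ m.
Semi-major axis a = (r_p + r_a)/2 = 2852.6 km = 2.853×10⁶ m.
Vis-viva: v² = μ(2/r − 1/a) = 4.904×10¹² × (1.131×10⁻⁶ − 3.506×10⁻⁷) = 3.828×10⁶ m²/s².
v = 1956 m/s = 1.956 km/s.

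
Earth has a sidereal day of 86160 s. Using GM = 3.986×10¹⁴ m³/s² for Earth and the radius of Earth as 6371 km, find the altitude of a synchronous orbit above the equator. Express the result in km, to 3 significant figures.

A synchronous orbit has period T, so by Kepler's third law a = (μT²/4π²)^(1/3).
μT²/4π² = 3.986×10¹⁴ × (8.616×10⁴)² / 39.48 = 7.495×10²² m³.
a = 4.216×10⁷ m = 42163 km.
Altitude h = a − R = 42163 − 6371 = 35792 km.

h_sync ≈ 35800 km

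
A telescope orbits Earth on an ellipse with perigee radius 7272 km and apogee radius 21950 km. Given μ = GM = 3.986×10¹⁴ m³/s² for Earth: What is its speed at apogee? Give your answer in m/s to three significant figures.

v ≈ 3010 m/s

Semi-major axis a = (r_p + r_a)/2 = 14611 km = 1.461×10⁷ m.
Vis-viva: v² = μ(2/r − 1/a) = 3.986×10¹⁴ × (9.112×10⁻⁸ − 6.844×10⁻⁸) = 9.038×10⁶ m²/s².
v = 3006 m/s.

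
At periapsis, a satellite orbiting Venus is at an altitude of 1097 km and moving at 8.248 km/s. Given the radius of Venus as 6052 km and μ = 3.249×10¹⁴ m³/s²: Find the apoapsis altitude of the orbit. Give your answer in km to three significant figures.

apoapsis altitude ≈ 15200 km

r_p = 6052 + 1097 = 7149.0 km = 7.149×10⁶ m.
Specific energy ε = v²/2 − μ/r = -1.143×10⁷ J/kg, so a = −μ/(2ε) = 1.421×10⁷ m.
The apsides satisfy r_p + r_a = 2a, so the apoapsis radius is 2a − r_p = 2.127×10⁷ m = 21271 km.
Apoapsis altitude = 21271 − 6052 = 15219 km.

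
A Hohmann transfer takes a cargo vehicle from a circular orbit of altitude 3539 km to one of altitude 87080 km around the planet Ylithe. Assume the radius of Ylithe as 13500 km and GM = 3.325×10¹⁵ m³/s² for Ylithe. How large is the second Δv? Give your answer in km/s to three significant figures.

r₁ = 13500 + 3539 = 17039 km = 1.7039×10⁷ m.
r₂ = 13500 + 87080 = 100580 km = 1.0058×10⁸ m.
Transfer ellipse a_t = (r₁ + r₂)/2 = 5.881×10⁷ m.
At r₁: circular v_c1 = √(μ/r₁) = 13970 m/s; transfer-periapsis v_p = √[μ(2/r₁ − 1/a_t)] = 18270 m/s.
At r₂: circular v_c2 = √(μ/r₂) = 5750 m/s; transfer-apoapsis v_a = √[μ(2/r₂ − 1/a_t)] = 3095 m/s.
Δv₂ = v_c2 − v_a = 2655 m/s.
= 2.655 km/s.

Δv ≈ 2.65 km/s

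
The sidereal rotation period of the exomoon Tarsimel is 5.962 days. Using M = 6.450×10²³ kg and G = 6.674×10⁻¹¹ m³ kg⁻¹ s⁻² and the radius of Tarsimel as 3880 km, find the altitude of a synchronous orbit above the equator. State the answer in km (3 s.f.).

h_sync ≈ 62300 km

μ = GM = 6.674×10⁻¹¹ × 6.450×10²³ = 4.305×10¹³ m³/s².
T = 5.962 days = 5.151×10⁵ s.
A synchronous orbit has period T, so by Kepler's third law a = (μT²/4π²)^(1/3).
μT²/4π² = 4.305×10¹³ × (5.151×10⁵)² / 39.48 = 2.893×10²³ m³.
a = 6.614×10⁷ m = 66140 km.
Altitude h = a − R = 66140 − 3880 = 62260 km.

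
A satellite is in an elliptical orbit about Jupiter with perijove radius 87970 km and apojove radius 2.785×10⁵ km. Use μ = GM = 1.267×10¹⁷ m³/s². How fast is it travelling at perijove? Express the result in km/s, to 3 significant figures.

v ≈ 46.8 km/s

Semi-major axis a = (r_p + r_a)/2 = 1.8324×10⁵ km = 1.832×10⁸ m.
Vis-viva: v² = μ(2/r − 1/a) = 1.267×10¹⁷ × (2.274×10⁻⁸ − 5.457×10⁻⁹) = 2.189×10⁹ m²/s².
v = 46790 m/s = 46.79 km/s.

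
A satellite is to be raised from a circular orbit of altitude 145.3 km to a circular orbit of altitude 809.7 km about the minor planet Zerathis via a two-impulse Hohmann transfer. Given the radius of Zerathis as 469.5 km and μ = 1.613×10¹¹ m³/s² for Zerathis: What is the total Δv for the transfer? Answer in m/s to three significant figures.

r₁ = 469.5 + 145.3 = 614.80 km = 6.1480×10⁵ m.
r₂ = 469.5 + 809.7 = 1279.2 km = 1.2792×10⁶ m.
Transfer ellipse a_t = (r₁ + r₂)/2 = 9.470×10⁵ m.
At r₁: circular v_c1 = √(μ/r₁) = 512.2 m/s; transfer-periapsis v_p = √[μ(2/r₁ − 1/a_t)] = 595.3 m/s.
Δv₁ = v_p − v_c1 = 83.10 m/s.
At r₂: circular v_c2 = √(μ/r₂) = 355.1 m/s; transfer-apoapsis v_a = √[μ(2/r₂ − 1/a_t)] = 286.1 m/s.
Δv₂ = v_c2 − v_a = 68.98 m/s.
Total Δv = Δv₁ + Δv₂ = 152.1 m/s.

Δv_total ≈ 152 m/s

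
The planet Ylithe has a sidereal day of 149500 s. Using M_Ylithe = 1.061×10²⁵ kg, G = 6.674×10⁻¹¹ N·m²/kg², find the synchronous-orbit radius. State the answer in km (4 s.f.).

μ = GM = 6.674×10⁻¹¹ × 1.061×10²⁵ = 7.081×10¹⁴ m³/s².
A synchronous orbit has period T, so by Kepler's third law a = (μT²/4π²)^(1/3).
μT²/4π² = 7.081×10¹⁴ × (1.495×10⁵)² / 39.48 = 4.009×10²³ m³.
a = 7.374×10⁷ m = 73735 km.

r_sync ≈ 73740 km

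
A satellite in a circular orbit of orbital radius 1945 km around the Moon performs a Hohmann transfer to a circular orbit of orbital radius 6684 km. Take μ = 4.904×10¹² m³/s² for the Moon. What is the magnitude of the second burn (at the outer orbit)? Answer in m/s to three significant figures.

Δv ≈ 281 m/s

r₁ = 1945 km = 1.945×10⁶ m.
r₂ = 6684 km = 6.684×10⁶ m.
Transfer ellipse a_t = (r₁ + r₂)/2 = 4.314×10⁶ m.
At r₁: circular v_c1 = √(μ/r₁) = 1588 m/s; transfer-perilune v_p = √[μ(2/r₁ − 1/a_t)] = 1976 m/s.
At r₂: circular v_c2 = √(μ/r₂) = 856.6 m/s; transfer-apolune v_a = √[μ(2/r₂ − 1/a_t)] = 575.1 m/s.
Δv₂ = v_c2 − v_a = 281.4 m/s.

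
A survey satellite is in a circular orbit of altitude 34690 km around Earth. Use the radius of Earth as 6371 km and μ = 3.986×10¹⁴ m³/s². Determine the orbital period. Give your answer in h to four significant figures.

T ≈ 23.00 h

r = 6371 + 34690 = 41061 km = 4.1061×10⁷ m.
Kepler's third law: T = 2π√(r³/μ) = 2π√((4.106×10⁷)³ / 3.986×10¹⁴).
r³/μ = 1.737×10⁸ s², so T = 2π × 1.318×10⁴ = 8.280×10⁴ s.
Converting: 8.280×10⁴ s ÷ 3600 = 23.00 h.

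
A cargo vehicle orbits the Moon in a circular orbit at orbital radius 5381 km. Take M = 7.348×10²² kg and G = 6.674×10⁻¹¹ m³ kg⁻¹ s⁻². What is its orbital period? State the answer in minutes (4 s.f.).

T ≈ 590.3 minutes

μ = GM = 6.674×10⁻¹¹ × 7.348×10²² = 4.904×10¹² m³/s².
r = 5381 km = 5.381×10⁶ m.
Kepler's third law: T = 2π√(r³/μ) = 2π√((5.381×10⁶)³ / 4.904×10¹²).
r³/μ = 3.177×10⁷ s², so T = 2π × 5.637×10³ = 3.542×10⁴ s.
Converting: 3.542×10⁴ s ÷ 60.00 = 590.3 minutes.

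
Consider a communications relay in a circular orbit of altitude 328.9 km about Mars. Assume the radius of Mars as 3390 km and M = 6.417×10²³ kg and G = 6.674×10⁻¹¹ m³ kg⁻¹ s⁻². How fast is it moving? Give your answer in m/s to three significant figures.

μ = GM = 6.674×10⁻¹¹ × 6.417×10²³ = 4.283×10¹³ m³/s².
r = 3390 + 328.9 = 3718.9 km = 3.7189×10⁶ m.
For a circular orbit v = √(μ/r) = √(4.283×10¹³ / 3.719×10⁶) = √(1.152×10⁷) = 3394 m/s.

v ≈ 3390 m/s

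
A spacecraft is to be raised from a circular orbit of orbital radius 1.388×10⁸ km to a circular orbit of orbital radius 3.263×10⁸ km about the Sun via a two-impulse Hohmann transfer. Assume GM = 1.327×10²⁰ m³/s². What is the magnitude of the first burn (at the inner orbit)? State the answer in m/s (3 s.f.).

r₁ = 1.388×10⁸ km = 1.388×10¹¹ m.
r₂ = 3.263×10⁸ km = 3.263×10¹¹ m.
Transfer ellipse a_t = (r₁ + r₂)/2 = 2.326×10¹¹ m.
At r₁: circular v_c1 = √(μ/r₁) = 30920 m/s; transfer-perihelion v_p = √[μ(2/r₁ − 1/a_t)] = 36630 m/s.
Δv₁ = v_p − v_c1 = 5706 m/s.

Δv ≈ 5710 m/s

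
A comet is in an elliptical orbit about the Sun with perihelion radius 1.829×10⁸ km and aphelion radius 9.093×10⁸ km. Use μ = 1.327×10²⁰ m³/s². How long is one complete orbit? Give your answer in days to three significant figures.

Semi-major axis a = (r_p + r_a)/2 = (1.8290×10⁸ + 9.0930×10⁸)/2 = 5.4610×10⁸ km = 5.461×10¹¹ m.
By Kepler's third law T = 2π√(a³/μ) = 2π × 3.503×10⁷ = 2.201×10⁸ s.
= 2548 days.

T ≈ 2550 days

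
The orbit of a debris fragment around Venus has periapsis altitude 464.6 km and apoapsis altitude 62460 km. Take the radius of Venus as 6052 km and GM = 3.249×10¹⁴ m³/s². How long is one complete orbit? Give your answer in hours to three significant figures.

r_p = 6052 + 464.6 = 6516.6 km = 6.5166×10⁶ m.
r_a = 6052 + 62460 = 68512 km = 6.8512×10⁷ m.
Semi-major axis a = (r_p + r_a)/2 = (6516.6 + 68512)/2 = 37514 km = 3.751×10⁷ m.
By Kepler's third law T = 2π√(a³/μ) = 2π × 1.275×10⁴ = 8.009×10⁴ s.
= 22.25 hours.

T ≈ 22.2 hours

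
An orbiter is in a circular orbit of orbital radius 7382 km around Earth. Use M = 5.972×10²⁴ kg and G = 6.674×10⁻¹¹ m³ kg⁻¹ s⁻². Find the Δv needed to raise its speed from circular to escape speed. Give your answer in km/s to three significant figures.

μ = GM = 6.674×10⁻¹¹ × 5.972×10²⁴ = 3.986×10¹⁴ m³/s².
r = 7382 km = 7.382×10⁶ m.
Circular speed v_c = √(μ/r) = 7348 m/s.
Escape speed v_esc = √(2μ/r) = √2 × v_c = 10390 m/s.
Δv = v_esc − v_c = 3044 m/s = 3.044 km/s.

Δv ≈ 3.04 km/s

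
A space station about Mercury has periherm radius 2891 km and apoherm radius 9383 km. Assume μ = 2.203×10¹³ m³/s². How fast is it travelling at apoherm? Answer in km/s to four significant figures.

Semi-major axis a = (r_p + r_a)/2 = 6137.0 km = 6.137×10⁶ m.
Vis-viva: v² = μ(2/r − 1/a) = 2.203×10¹³ × (2.132×10⁻⁷ − 1.629×10⁻⁷) = 1.106×10⁶ m²/s².
v = 1052 m/s = 1.052 km/s.

v ≈ 1.052 km/s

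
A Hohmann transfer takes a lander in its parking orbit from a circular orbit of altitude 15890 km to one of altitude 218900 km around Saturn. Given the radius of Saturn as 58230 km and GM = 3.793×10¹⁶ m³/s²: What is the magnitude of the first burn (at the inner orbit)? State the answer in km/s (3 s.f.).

Δv ≈ 5.79 km/s

r₁ = 58230 + 15890 = 74120 km = 7.4120×10⁷ m.
r₂ = 58230 + 218900 = 277130 km = 2.7713×10⁸ m.
Transfer ellipse a_t = (r₁ + r₂)/2 = 1.756×10⁸ m.
At r₁: circular v_c1 = √(μ/r₁) = 22620 m/s; transfer-perikrone v_p = √[μ(2/r₁ − 1/a_t)] = 28420 m/s.
Δv₁ = v_p − v_c1 = 5795 m/s.
= 5.795 km/s.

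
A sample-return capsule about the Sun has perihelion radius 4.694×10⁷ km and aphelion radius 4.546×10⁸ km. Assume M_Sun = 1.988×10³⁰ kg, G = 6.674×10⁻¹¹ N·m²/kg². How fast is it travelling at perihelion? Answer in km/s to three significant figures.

v ≈ 71.6 km/s

μ = GM = 6.674×10⁻¹¹ × 1.988×10³⁰ = 1.327×10²⁰ m³/s².
Semi-major axis a = (r_p + r_a)/2 = 2.5077×10⁸ km = 2.508×10¹¹ m.
Vis-viva: v² = μ(2/r − 1/a) = 1.327×10²⁰ × (4.261×10⁻¹¹ − 3.988×10⁻¹²) = 5.124×10⁹ m²/s².
v = 71580 m/s = 71.58 km/s.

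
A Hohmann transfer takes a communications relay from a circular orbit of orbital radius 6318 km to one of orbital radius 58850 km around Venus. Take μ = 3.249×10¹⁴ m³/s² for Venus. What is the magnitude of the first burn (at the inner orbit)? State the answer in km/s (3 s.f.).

r₁ = 6318 km = 6.318×10⁶ m.
r₂ = 58850 km = 5.885×10⁷ m.
Transfer ellipse a_t = (r₁ + r₂)/2 = 3.258×10⁷ m.
At r₁: circular v_c1 = √(μ/r₁) = 7171 m/s; transfer-periapsis v_p = √[μ(2/r₁ − 1/a_t)] = 9637 m/s.
Δv₁ = v_p − v_c1 = 2466 m/s.
= 2.466 km/s.

Δv ≈ 2.47 km/s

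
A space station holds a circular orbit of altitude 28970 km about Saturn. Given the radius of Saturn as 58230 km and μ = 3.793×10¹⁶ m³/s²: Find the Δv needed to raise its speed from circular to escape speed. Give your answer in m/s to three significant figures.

Δv ≈ 8640 m/s

r = 58230 + 28970 = 87200 km = 8.7200×10⁷ m.
Circular speed v_c = √(μ/r) = 20860 m/s.
Escape speed v_esc = √(2μ/r) = √2 × v_c = 29490 m/s.
Δv = v_esc − v_c = 8639 m/s.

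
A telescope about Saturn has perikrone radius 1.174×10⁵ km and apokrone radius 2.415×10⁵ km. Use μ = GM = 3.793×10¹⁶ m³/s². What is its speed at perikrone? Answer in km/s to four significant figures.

v ≈ 20.85 km/s

Semi-major axis a = (r_p + r_a)/2 = 1.7945×10⁵ km = 1.794×10⁸ m.
Vis-viva: v² = μ(2/r − 1/a) = 3.793×10¹⁶ × (1.704×10⁻⁸ − 5.573×10⁻⁹) = 4.348×10⁸ m²/s².
v = 20850 m/s = 20.85 km/s.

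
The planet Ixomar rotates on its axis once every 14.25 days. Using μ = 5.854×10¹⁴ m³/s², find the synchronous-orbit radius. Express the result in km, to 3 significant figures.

T = 14.25 days = 1.231×10⁶ s.
A synchronous orbit has period T, so by Kepler's third law a = (μT²/4π²)^(1/3).
μT²/4π² = 5.854×10¹⁴ × (1.231×10⁶)² / 39.48 = 2.248×10²⁵ m³.
a = 2.822×10⁸ m = 2.8222×10⁵ km.

r_sync ≈ 2.82×10⁵ km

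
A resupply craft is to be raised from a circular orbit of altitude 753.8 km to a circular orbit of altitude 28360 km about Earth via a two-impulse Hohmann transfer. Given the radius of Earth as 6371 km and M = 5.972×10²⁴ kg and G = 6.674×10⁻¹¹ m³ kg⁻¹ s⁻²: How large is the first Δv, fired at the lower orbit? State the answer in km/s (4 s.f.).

μ = GM = 6.674×10⁻¹¹ × 5.972×10²⁴ = 3.986×10¹⁴ m³/s².
r₁ = 6371 + 753.8 = 7124.8 km = 7.1248×10⁶ m.
r₂ = 6371 + 28360 = 34731 km = 3.4731×10⁷ m.
Transfer ellipse a_t = (r₁ + r₂)/2 = 2.093×10⁷ m.
At r₁: circular v_c1 = √(μ/r₁) = 7479 m/s; transfer-perigee v_p = √[μ(2/r₁ − 1/a_t)] = 9635 m/s.
Δv₁ = v_p − v_c1 = 2156 m/s.
= 2.156 km/s.

Δv ≈ 2.156 km/s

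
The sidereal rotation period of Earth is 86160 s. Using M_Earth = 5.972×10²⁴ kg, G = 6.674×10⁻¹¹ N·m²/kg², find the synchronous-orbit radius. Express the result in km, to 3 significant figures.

μ = GM = 6.674×10⁻¹¹ × 5.972×10²⁴ = 3.986×10¹⁴ m³/s².
A synchronous orbit has period T, so by Kepler's third law a = (μT²/4π²)^(1/3).
μT²/4π² = 3.986×10¹⁴ × (8.616×10⁴)² / 39.48 = 7.495×10²² m³.
a = 4.216×10⁷ m = 42162 km.

r_sync ≈ 42200 km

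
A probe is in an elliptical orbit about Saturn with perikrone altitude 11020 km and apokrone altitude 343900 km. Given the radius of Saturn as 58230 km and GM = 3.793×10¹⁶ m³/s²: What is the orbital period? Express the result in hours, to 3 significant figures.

T ≈ 32.4 hours

r_p = 58230 + 11020 = 69250 km = 6.9250×10⁷ m.
r_a = 58230 + 343900 = 402130 km = 4.0213×10⁸ m.
Semi-major axis a = (r_p + r_a)/2 = (69250 + 4.0213×10⁵)/2 = 2.3569×10⁵ km = 2.357×10⁸ m.
By Kepler's third law T = 2π√(a³/μ) = 2π × 1.858×10⁴ = 1.167×10⁵ s.
= 32.43 hours.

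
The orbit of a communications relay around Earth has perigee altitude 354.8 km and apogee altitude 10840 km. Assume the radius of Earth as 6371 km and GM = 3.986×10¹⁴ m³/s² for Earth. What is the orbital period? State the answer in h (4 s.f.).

r_p = 6371 + 354.8 = 6725.8 km = 6.7258×10⁶ m.
r_a = 6371 + 10840 = 17211 km = 1.7211×10⁷ m.
Semi-major axis a = (r_p + r_a)/2 = (6725.8 + 17211)/2 = 11968 km = 1.197×10⁷ m.
By Kepler's third law T = 2π√(a³/μ) = 2π × 2.074×10³ = 1.303×10⁴ s.
= 3.620 h.

T ≈ 3.620 h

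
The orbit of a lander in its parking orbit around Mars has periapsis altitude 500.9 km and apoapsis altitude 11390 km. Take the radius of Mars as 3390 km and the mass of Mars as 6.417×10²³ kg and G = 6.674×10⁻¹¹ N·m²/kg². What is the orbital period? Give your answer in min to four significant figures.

μ = GM = 6.674×10⁻¹¹ × 6.417×10²³ = 4.283×10¹³ m³/s².
r_p = 3390 + 500.9 = 3890.9 km = 3.8909×10⁶ m.
r_a = 3390 + 11390 = 14780 km = 1.4780×10⁷ m.
Semi-major axis a = (r_p + r_a)/2 = (3890.9 + 14780)/2 = 9335.5 km = 9.335×10⁶ m.
By Kepler's third law T = 2π√(a³/μ) = 2π × 4.359×10³ = 2.739×10⁴ s.
= 456.4 min.

T ≈ 456.4 min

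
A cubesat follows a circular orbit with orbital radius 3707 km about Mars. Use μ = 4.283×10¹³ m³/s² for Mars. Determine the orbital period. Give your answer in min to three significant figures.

T ≈ 114 min

r = 3707 km = 3.707×10⁶ m.
Kepler's third law: T = 2π√(r³/μ) = 2π√((3.707×10⁶)³ / 4.283×10¹³).
r³/μ = 1.189×10⁶ s², so T = 2π × 1.091×10³ = 6.852×10³ s.
Converting: 6.852×10³ s ÷ 60.00 = 114.2 min.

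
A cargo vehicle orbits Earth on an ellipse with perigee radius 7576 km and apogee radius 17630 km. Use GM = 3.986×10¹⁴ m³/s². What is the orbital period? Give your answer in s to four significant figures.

T ≈ 14080 s

Semi-major axis a = (r_p + r_a)/2 = (7576.0 + 17630)/2 = 12603 km = 1.260×10⁷ m.
By Kepler's third law T = 2π√(a³/μ) = 2π × 2.241×10³ = 1.408×10⁴ s.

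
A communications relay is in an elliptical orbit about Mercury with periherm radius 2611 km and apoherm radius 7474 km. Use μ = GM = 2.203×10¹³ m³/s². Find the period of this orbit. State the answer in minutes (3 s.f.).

Semi-major axis a = (r_p + r_a)/2 = (2611.0 + 7474.0)/2 = 5042.5 km = 5.042×10⁶ m.
By Kepler's third law T = 2π√(a³/μ) = 2π × 2.412×10³ = 1.516×10⁴ s.
= 252.6 minutes.

T ≈ 253 minutes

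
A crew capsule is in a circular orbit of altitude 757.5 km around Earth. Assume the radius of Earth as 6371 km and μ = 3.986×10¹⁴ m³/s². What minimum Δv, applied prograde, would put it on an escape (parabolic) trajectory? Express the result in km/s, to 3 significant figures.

r = 6371 + 757.5 = 7128.5 km = 7.1285×10⁶ m.
Circular speed v_c = √(μ/r) = 7478 m/s.
Escape speed v_esc = √(2μ/r) = √2 × v_c = 10580 m/s.
Δv = v_esc − v_c = 3097 m/s = 3.097 km/s.

Δv ≈ 3.10 km/s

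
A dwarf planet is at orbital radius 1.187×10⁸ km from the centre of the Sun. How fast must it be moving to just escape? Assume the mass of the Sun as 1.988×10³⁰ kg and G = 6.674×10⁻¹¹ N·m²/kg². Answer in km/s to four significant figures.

μ = GM = 6.674×10⁻¹¹ × 1.988×10³⁰ = 1.327×10²⁰ m³/s².
r = 1.187×10⁸ km = 1.187×10¹¹ m.
Escape speed v_esc = √(2μ/r) = √(2 × 1.327×10²⁰ / 1.187×10¹¹) = √(2.236×10⁹) = 47280 m/s.
= 47.28 km/s.

v_esc ≈ 47.28 km/s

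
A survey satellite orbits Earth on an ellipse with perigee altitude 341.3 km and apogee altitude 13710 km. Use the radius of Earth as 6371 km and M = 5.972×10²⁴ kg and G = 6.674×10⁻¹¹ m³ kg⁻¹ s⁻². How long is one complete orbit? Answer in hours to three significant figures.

μ = GM = 6.674×10⁻¹¹ × 5.972×10²⁴ = 3.986×10¹⁴ m³/s².
r_p = 6371 + 341.3 = 6712.3 km = 6.7123×10⁶ m.
r_a = 6371 + 13710 = 20081 km = 2.0081×10⁷ m.
Semi-major axis a = (r_p + r_a)/2 = (6712.3 + 20081)/2 = 13397 km = 1.340×10⁷ m.
By Kepler's third law T = 2π√(a³/μ) = 2π × 2.456×10³ = 1.543×10⁴ s.
= 4.287 hours.

T ≈ 4.29 hours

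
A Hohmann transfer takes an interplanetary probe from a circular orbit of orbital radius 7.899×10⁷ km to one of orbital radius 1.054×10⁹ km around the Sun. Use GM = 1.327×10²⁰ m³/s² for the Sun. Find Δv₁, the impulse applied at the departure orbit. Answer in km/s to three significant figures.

r₁ = 7.899×10⁷ km = 7.899×10¹⁰ m.
r₂ = 1.054×10⁹ km = 1.054×10¹² m.
Transfer ellipse a_t = (r₁ + r₂)/2 = 5.665×10¹¹ m.
At r₁: circular v_c1 = √(μ/r₁) = 40990 m/s; transfer-perihelion v_p = √[μ(2/r₁ − 1/a_t)] = 55910 m/s.
Δv₁ = v_p − v_c1 = 14920 m/s.
= 14.92 km/s.

Δv ≈ 14.9 km/s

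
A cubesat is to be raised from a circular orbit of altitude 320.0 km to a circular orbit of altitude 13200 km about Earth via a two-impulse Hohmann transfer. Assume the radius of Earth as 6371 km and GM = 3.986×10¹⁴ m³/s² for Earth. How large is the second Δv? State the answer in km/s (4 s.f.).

Δv ≈ 1.291 km/s

r₁ = 6371 + 320.0 = 6691.0 km = 6.6910×10⁶ m.
r₂ = 6371 + 13200 = 19571 km = 1.9571×10⁷ m.
Transfer ellipse a_t = (r₁ + r₂)/2 = 1.313×10⁷ m.
At r₁: circular v_c1 = √(μ/r₁) = 7718 m/s; transfer-perigee v_p = √[μ(2/r₁ − 1/a_t)] = 9423 m/s.
At r₂: circular v_c2 = √(μ/r₂) = 4513 m/s; transfer-apogee v_a = √[μ(2/r₂ − 1/a_t)] = 3222 m/s.
Δv₂ = v_c2 − v_a = 1291 m/s.
= 1.291 km/s.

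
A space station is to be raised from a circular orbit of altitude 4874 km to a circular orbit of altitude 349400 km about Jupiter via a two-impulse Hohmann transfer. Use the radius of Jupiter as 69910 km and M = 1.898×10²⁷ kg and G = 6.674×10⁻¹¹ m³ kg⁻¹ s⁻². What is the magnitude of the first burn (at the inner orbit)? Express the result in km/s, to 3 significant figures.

Δv ≈ 12.5 km/s

μ = GM = 6.674×10⁻¹¹ × 1.898×10²⁷ = 1.267×10¹⁷ m³/s².
r₁ = 69910 + 4874 = 74784 km = 7.4784×10⁷ m.
r₂ = 69910 + 349400 = 419310 km = 4.1931×10⁸ m.
Transfer ellipse a_t = (r₁ + r₂)/2 = 2.470×10⁸ m.
At r₁: circular v_c1 = √(μ/r₁) = 41160 m/s; transfer-perijove v_p = √[μ(2/r₁ − 1/a_t)] = 53620 m/s.
Δv₁ = v_p − v_c1 = 12460 m/s.
= 12.46 km/s.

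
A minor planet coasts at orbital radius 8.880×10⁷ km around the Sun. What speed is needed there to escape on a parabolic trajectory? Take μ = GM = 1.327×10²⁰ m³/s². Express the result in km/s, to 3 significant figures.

v_esc ≈ 54.7 km/s

r = 8.880×10⁷ km = 8.880×10¹⁰ m.
Escape speed v_esc = √(2μ/r) = √(2 × 1.327×10²⁰ / 8.880×10¹⁰) = √(2.989×10⁹) = 54670 m/s.
= 54.67 km/s.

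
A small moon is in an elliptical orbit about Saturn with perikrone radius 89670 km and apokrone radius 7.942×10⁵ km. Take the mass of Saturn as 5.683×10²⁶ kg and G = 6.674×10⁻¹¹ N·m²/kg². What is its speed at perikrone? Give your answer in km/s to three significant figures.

v ≈ 27.6 km/s

μ = GM = 6.674×10⁻¹¹ × 5.683×10²⁶ = 3.793×10¹⁶ m³/s².
Semi-major axis a = (r_p + r_a)/2 = 4.4194×10⁵ km = 4.419×10⁸ m.
Vis-viva: v² = μ(2/r − 1/a) = 3.793×10¹⁶ × (2.230×10⁻⁸ − 2.263×10⁻⁹) = 7.601×10⁸ m²/s².
v = 27570 m/s = 27.57 km/s.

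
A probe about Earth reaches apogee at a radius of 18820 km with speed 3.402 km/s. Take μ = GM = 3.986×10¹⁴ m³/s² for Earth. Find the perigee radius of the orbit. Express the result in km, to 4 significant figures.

perigee radius ≈ 7075 km

r_a = 1.882×10⁷ m.
Specific energy ε = v²/2 − μ/r = -1.539×10⁷ J/kg, so a = −μ/(2ε) = 1.295×10⁷ m.
The apsides satisfy r_p + r_a = 2a, so the perigee radius is 2a − r_a = 7.075×10⁶ m = 7075.2 km.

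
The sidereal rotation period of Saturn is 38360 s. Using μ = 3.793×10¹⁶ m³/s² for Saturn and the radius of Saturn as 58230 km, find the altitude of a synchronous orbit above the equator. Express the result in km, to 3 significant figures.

A synchronous orbit has period T, so by Kepler's third law a = (μT²/4π²)^(1/3).
μT²/4π² = 3.793×10¹⁶ × (3.836×10⁴)² / 39.48 = 1.414×10²⁴ m³.
a = 1.122×10⁸ m = 1.1223×10⁵ km.
Altitude h = a − R = 1.1223×10⁵ − 58230 = 54005 km.

h_sync ≈ 54000 km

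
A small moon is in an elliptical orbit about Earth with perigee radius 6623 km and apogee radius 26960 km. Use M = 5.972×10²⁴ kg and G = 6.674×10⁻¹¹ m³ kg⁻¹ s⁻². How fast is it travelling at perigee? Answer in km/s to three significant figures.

v ≈ 9.83 km/s

μ = GM = 6.674×10⁻¹¹ × 5.972×10²⁴ = 3.986×10¹⁴ m³/s².
Semi-major axis a = (r_p + r_a)/2 = 16792 km = 1.679×10⁷ m.
Vis-viva: v² = μ(2/r − 1/a) = 3.986×10¹⁴ × (3.020×10⁻⁷ − 5.955×10⁻⁸) = 9.662×10⁷ m²/s².
v = 9830 m/s = 9.830 km/s.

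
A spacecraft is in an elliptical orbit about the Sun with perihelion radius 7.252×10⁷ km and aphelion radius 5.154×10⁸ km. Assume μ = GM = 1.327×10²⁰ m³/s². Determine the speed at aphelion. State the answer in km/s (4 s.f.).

v ≈ 7.970 km/s

Semi-major axis a = (r_p + r_a)/2 = 2.9396×10⁸ km = 2.940×10¹¹ m.
Vis-viva: v² = μ(2/r − 1/a) = 1.327×10²⁰ × (3.880×10⁻¹² − 3.402×10⁻¹²) = 6.352×10⁷ m²/s².
v = 7970 m/s = 7.970 km/s.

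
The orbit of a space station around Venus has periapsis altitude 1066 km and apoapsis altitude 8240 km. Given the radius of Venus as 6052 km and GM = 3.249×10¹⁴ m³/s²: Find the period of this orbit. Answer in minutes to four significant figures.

r_p = 6052 + 1066 = 7118.0 km = 7.1180×10⁶ m.
r_a = 6052 + 8240 = 14292 km = 1.4292×10⁷ m.
Semi-major axis a = (r_p + r_a)/2 = (7118.0 + 14292)/2 = 10705 km = 1.070×10⁷ m.
By Kepler's third law T = 2π√(a³/μ) = 2π × 1.943×10³ = 1.221×10⁴ s.
= 203.5 minutes.

T ≈ 203.5 minutes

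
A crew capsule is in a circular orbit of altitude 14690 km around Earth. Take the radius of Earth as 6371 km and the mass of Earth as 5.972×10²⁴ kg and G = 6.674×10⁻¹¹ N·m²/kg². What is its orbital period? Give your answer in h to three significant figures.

T ≈ 8.45 h

μ = GM = 6.674×10⁻¹¹ × 5.972×10²⁴ = 3.986×10¹⁴ m³/s².
r = 6371 + 14690 = 21061 km = 2.1061×10⁷ m.
Kepler's third law: T = 2π√(r³/μ) = 2π√((2.106×10⁷)³ / 3.986×10¹⁴).
r³/μ = 2.344×10⁷ s², so T = 2π × 4.841×10³ = 3.042×10⁴ s.
Converting: 3.042×10⁴ s ÷ 3600 = 8.450 h.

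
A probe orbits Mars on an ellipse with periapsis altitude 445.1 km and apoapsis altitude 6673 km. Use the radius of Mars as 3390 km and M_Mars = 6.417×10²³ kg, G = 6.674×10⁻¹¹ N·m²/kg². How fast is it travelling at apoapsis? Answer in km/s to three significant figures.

μ = GM = 6.674×10⁻¹¹ × 6.417×10²³ = 4.283×10¹³ m³/s².
r_p = 3390 + 445.1 = 3835.1 km = 3.8351×10⁶ m.
r_a = 3390 + 6673 = 10063 km = 1.0063×10⁷ m.
Semi-major axis a = (r_p + r_a)/2 = 6949.1 km = 6.949×10⁶ m.
Vis-viva: v² = μ(2/r − 1/a) = 4.283×10¹³ × (1.987×10⁻⁷ − 1.439×10⁻⁷) = 2.349×10⁶ m²/s².
v = 1533 m/s = 1.533 km/s.

v ≈ 1.53 km/s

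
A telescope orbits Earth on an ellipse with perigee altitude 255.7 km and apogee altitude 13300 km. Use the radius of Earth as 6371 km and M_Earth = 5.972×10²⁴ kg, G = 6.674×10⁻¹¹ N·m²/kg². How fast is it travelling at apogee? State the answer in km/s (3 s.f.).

v ≈ 3.20 km/s

μ = GM = 6.674×10⁻¹¹ × 5.972×10²⁴ = 3.986×10¹⁴ m³/s².
r_p = 6371 + 255.7 = 6626.7 km = 6.6267×10⁶ m.
r_a = 6371 + 13300 = 19671 km = 1.9671×10⁷ m.
Semi-major axis a = (r_p + r_a)/2 = 13149 km = 1.315×10⁷ m.
Vis-viva: v² = μ(2/r − 1/a) = 3.986×10¹⁴ × (1.017×10⁻⁷ − 7.605×10⁻⁸) = 1.021×10⁷ m²/s².
v = 3196 m/s = 3.196 km/s.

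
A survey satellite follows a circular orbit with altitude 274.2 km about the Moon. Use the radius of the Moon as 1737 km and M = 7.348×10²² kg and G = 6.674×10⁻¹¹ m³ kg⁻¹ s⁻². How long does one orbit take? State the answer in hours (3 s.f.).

T ≈ 2.25 hours

μ = GM = 6.674×10⁻¹¹ × 7.348×10²² = 4.904×10¹² m³/s².
r = 1737 + 274.2 = 2011.2 km = 2.0112×10⁶ m.
Kepler's third law: T = 2π√(r³/μ) = 2π√((2.011×10⁶)³ / 4.904×10¹²).
r³/μ = 1.659×10⁶ s², so T = 2π × 1.288×10³ = 8.093×10³ s.
Converting: 8.093×10³ s ÷ 3600 = 2.248 hours.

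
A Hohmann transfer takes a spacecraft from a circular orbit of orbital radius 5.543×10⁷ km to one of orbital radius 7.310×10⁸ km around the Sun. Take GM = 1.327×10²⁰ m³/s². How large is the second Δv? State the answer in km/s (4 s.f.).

Δv ≈ 8.415 km/s

r₁ = 5.543×10⁷ km = 5.543×10¹⁰ m.
r₂ = 7.310×10⁸ km = 7.310×10¹¹ m.
Transfer ellipse a_t = (r₁ + r₂)/2 = 3.932×10¹¹ m.
At r₁: circular v_c1 = √(μ/r₁) = 48930 m/s; transfer-perihelion v_p = √[μ(2/r₁ − 1/a_t)] = 66710 m/s.
At r₂: circular v_c2 = √(μ/r₂) = 13470 m/s; transfer-aphelion v_a = √[μ(2/r₂ − 1/a_t)] = 5059 m/s.
Δv₂ = v_c2 − v_a = 8415 m/s.
= 8.415 km/s.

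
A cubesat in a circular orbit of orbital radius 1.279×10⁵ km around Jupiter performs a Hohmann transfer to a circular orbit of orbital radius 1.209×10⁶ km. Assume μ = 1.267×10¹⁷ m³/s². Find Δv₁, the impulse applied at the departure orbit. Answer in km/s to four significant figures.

r₁ = 1.279×10⁵ km = 1.279×10⁸ m.
r₂ = 1.209×10⁶ km = 1.209×10⁹ m.
Transfer ellipse a_t = (r₁ + r₂)/2 = 6.684×10⁸ m.
At r₁: circular v_c1 = √(μ/r₁) = 31470 m/s; transfer-perijove v_p = √[μ(2/r₁ − 1/a_t)] = 42330 m/s.
Δv₁ = v_p − v_c1 = 10850 m/s.
= 10.85 km/s.

Δv ≈ 10.85 km/s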